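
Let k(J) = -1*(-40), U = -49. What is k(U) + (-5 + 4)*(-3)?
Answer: 43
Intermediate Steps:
k(J) = 40
k(U) + (-5 + 4)*(-3) = 40 + (-5 + 4)*(-3) = 40 - 1*(-3) = 40 + 3 = 43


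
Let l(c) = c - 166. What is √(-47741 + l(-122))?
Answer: I*√48029 ≈ 219.16*I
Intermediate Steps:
l(c) = -166 + c
√(-47741 + l(-122)) = √(-47741 + (-166 - 122)) = √(-47741 - 288) = √(-48029) = I*√48029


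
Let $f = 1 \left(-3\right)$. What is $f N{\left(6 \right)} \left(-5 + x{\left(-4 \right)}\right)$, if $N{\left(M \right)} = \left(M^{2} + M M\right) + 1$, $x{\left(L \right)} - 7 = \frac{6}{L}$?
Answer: $- \frac{219}{2} \approx -109.5$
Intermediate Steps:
$x{\left(L \right)} = 7 + \frac{6}{L}$
$N{\left(M \right)} = 1 + 2 M^{2}$ ($N{\left(M \right)} = \left(M^{2} + M^{2}\right) + 1 = 2 M^{2} + 1 = 1 + 2 M^{2}$)
$f = -3$
$f N{\left(6 \right)} \left(-5 + x{\left(-4 \right)}\right) = - 3 \left(1 + 2 \cdot 6^{2}\right) \left(-5 + \left(7 + \frac{6}{-4}\right)\right) = - 3 \left(1 + 2 \cdot 36\right) \left(-5 + \left(7 + 6 \left(- \frac{1}{4}\right)\right)\right) = - 3 \left(1 + 72\right) \left(-5 + \left(7 - \frac{3}{2}\right)\right) = \left(-3\right) 73 \left(-5 + \frac{11}{2}\right) = \left(-219\right) \frac{1}{2} = - \frac{219}{2}$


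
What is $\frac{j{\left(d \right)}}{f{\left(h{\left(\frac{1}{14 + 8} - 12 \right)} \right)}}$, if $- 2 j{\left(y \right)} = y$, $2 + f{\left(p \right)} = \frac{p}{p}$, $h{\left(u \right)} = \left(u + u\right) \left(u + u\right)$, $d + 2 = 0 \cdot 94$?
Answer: $-1$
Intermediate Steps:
$d = -2$ ($d = -2 + 0 \cdot 94 = -2 + 0 = -2$)
$h{\left(u \right)} = 4 u^{2}$ ($h{\left(u \right)} = 2 u 2 u = 4 u^{2}$)
$f{\left(p \right)} = -1$ ($f{\left(p \right)} = -2 + \frac{p}{p} = -2 + 1 = -1$)
$j{\left(y \right)} = - \frac{y}{2}$
$\frac{j{\left(d \right)}}{f{\left(h{\left(\frac{1}{14 + 8} - 12 \right)} \right)}} = \frac{\left(- \frac{1}{2}\right) \left(-2\right)}{-1} = 1 \left(-1\right) = -1$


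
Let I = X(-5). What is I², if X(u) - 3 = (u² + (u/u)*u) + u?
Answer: 324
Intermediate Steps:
X(u) = 3 + u² + 2*u (X(u) = 3 + ((u² + (u/u)*u) + u) = 3 + ((u² + 1*u) + u) = 3 + ((u² + u) + u) = 3 + ((u + u²) + u) = 3 + (u² + 2*u) = 3 + u² + 2*u)
I = 18 (I = 3 + (-5)² + 2*(-5) = 3 + 25 - 10 = 18)
I² = 18² = 324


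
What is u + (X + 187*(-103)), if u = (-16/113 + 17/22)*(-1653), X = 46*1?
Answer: -50362047/2486 ≈ -20258.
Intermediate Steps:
X = 46
u = -2593557/2486 (u = (-16*1/113 + 17*(1/22))*(-1653) = (-16/113 + 17/22)*(-1653) = (1569/2486)*(-1653) = -2593557/2486 ≈ -1043.3)
u + (X + 187*(-103)) = -2593557/2486 + (46 + 187*(-103)) = -2593557/2486 + (46 - 19261) = -2593557/2486 - 19215 = -50362047/2486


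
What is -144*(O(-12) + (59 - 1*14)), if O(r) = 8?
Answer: -7632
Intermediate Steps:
-144*(O(-12) + (59 - 1*14)) = -144*(8 + (59 - 1*14)) = -144*(8 + (59 - 14)) = -144*(8 + 45) = -144*53 = -7632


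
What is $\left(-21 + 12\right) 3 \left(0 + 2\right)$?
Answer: $-54$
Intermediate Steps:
$\left(-21 + 12\right) 3 \left(0 + 2\right) = - 9 \cdot 3 \cdot 2 = \left(-9\right) 6 = -54$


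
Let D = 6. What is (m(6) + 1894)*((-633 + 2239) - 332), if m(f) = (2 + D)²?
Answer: 2494492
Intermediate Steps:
m(f) = 64 (m(f) = (2 + 6)² = 8² = 64)
(m(6) + 1894)*((-633 + 2239) - 332) = (64 + 1894)*((-633 + 2239) - 332) = 1958*(1606 - 332) = 1958*1274 = 2494492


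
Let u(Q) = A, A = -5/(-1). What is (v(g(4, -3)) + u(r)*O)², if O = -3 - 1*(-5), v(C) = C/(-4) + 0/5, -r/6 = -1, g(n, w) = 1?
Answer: 1521/16 ≈ 95.063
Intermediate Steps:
r = 6 (r = -6*(-1) = 6)
v(C) = -C/4 (v(C) = C*(-¼) + 0*(⅕) = -C/4 + 0 = -C/4)
A = 5 (A = -5*(-1) = 5)
O = 2 (O = -3 + 5 = 2)
u(Q) = 5
(v(g(4, -3)) + u(r)*O)² = (-¼*1 + 5*2)² = (-¼ + 10)² = (39/4)² = 1521/16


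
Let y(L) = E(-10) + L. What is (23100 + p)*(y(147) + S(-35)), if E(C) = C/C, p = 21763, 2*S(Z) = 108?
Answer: 9062326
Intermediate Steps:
S(Z) = 54 (S(Z) = (½)*108 = 54)
E(C) = 1
y(L) = 1 + L
(23100 + p)*(y(147) + S(-35)) = (23100 + 21763)*((1 + 147) + 54) = 44863*(148 + 54) = 44863*202 = 9062326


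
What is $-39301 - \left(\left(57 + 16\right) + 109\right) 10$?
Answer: $-41121$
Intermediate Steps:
$-39301 - \left(\left(57 + 16\right) + 109\right) 10 = -39301 - \left(73 + 109\right) 10 = -39301 - 182 \cdot 10 = -39301 - 1820 = -41121$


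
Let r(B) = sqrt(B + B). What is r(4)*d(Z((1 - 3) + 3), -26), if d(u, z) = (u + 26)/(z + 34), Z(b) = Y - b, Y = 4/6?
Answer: 77*sqrt(2)/12 ≈ 9.0745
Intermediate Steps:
Y = 2/3 (Y = 4*(1/6) = 2/3 ≈ 0.66667)
r(B) = sqrt(2)*sqrt(B) (r(B) = sqrt(2*B) = sqrt(2)*sqrt(B))
Z(b) = 2/3 - b
d(u, z) = (26 + u)/(34 + z)
r(4)*d(Z((1 - 3) + 3), -26) = (sqrt(2)*sqrt(4))*((26 + (2/3 - ((1 - 3) + 3)))/(34 - 26)) = (sqrt(2)*2)*((26 + (2/3 - (-2 + 3)))/8) = (2*sqrt(2))*((26 + (2/3 - 1*1))/8) = (2*sqrt(2))*((26 + (2/3 - 1))/8) = (2*sqrt(2))*((26 - 1/3)/8) = (2*sqrt(2))*((1/8)*(77/3)) = (2*sqrt(2))*(77/24) = 77*sqrt(2)/12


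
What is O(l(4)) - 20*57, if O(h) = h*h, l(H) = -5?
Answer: -1115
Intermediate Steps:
O(h) = h**2
O(l(4)) - 20*57 = (-5)**2 - 20*57 = 25 - 1140 = -1115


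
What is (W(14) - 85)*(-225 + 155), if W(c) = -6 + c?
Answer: 5390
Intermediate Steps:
(W(14) - 85)*(-225 + 155) = ((-6 + 14) - 85)*(-225 + 155) = (8 - 85)*(-70) = -77*(-70) = 5390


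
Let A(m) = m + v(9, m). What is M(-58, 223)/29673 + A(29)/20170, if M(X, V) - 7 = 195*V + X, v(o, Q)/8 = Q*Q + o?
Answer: 119855633/66500490 ≈ 1.8023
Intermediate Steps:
v(o, Q) = 8*o + 8*Q² (v(o, Q) = 8*(Q*Q + o) = 8*(Q² + o) = 8*(o + Q²) = 8*o + 8*Q²)
M(X, V) = 7 + X + 195*V (M(X, V) = 7 + (195*V + X) = 7 + (X + 195*V) = 7 + X + 195*V)
A(m) = 72 + m + 8*m² (A(m) = m + (8*9 + 8*m²) = m + (72 + 8*m²) = 72 + m + 8*m²)
M(-58, 223)/29673 + A(29)/20170 = (7 - 58 + 195*223)/29673 + (72 + 29 + 8*29²)/20170 = (7 - 58 + 43485)*(1/29673) + (72 + 29 + 8*841)*(1/20170) = 43434*(1/29673) + (72 + 29 + 6728)*(1/20170) = 4826/3297 + 6829*(1/20170) = 4826/3297 + 6829/20170 = 119855633/66500490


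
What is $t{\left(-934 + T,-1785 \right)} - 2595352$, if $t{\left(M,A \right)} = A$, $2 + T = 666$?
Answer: $-2597137$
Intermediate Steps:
$T = 664$ ($T = -2 + 666 = 664$)
$t{\left(-934 + T,-1785 \right)} - 2595352 = -1785 - 2595352 = -2597137$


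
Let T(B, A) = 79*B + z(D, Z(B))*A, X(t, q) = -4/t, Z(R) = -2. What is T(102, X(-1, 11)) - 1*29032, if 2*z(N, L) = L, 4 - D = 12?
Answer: -20978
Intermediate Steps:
D = -8 (D = 4 - 1*12 = 4 - 12 = -8)
z(N, L) = L/2
T(B, A) = -A + 79*B (T(B, A) = 79*B + ((1/2)*(-2))*A = 79*B - A = -A + 79*B)
T(102, X(-1, 11)) - 1*29032 = (-(-4)/(-1) + 79*102) - 1*29032 = (-(-4)*(-1) + 8058) - 29032 = (-1*4 + 8058) - 29032 = (-4 + 8058) - 29032 = 8054 - 29032 = -20978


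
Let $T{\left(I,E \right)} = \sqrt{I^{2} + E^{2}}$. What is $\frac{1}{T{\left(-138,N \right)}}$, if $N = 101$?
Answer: $\frac{\sqrt{29245}}{29245} \approx 0.0058476$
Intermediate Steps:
$T{\left(I,E \right)} = \sqrt{E^{2} + I^{2}}$
$\frac{1}{T{\left(-138,N \right)}} = \frac{1}{\sqrt{101^{2} + \left(-138\right)^{2}}} = \frac{1}{\sqrt{10201 + 19044}} = \frac{1}{\sqrt{29245}} = \frac{\sqrt{29245}}{29245}$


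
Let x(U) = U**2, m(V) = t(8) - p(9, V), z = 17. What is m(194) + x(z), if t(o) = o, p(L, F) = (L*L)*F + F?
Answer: -15611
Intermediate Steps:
p(L, F) = F + F*L**2 (p(L, F) = L**2*F + F = F*L**2 + F = F + F*L**2)
m(V) = 8 - 82*V (m(V) = 8 - V*(1 + 9**2) = 8 - V*(1 + 81) = 8 - V*82 = 8 - 82*V)
m(194) + x(z) = (8 - 82*194) + 17**2 = (8 - 15908) + 289 = -15900 + 289 = -15611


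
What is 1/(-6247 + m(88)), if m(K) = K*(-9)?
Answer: -1/7039 ≈ -0.00014207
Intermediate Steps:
m(K) = -9*K
1/(-6247 + m(88)) = 1/(-6247 - 9*88) = 1/(-6247 - 792) = 1/(-7039) = -1/7039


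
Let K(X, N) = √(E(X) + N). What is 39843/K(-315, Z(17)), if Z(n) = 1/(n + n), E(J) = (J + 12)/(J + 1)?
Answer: 39843*√7083526/2654 ≈ 39955.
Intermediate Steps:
E(J) = (12 + J)/(1 + J)
Z(n) = 1/(2*n)
K(X, N) = √(N + (12 + X)/(1 + X)) (K(X, N) = √((12 + X)/(1 + X) + N) = √(N + (12 + X)/(1 + X)))
39843/K(-315, Z(17)) = 39843/(√((12 - 315 + ((½)/17)*(1 - 315))/(1 - 315))) = 39843/(√((12 - 315 + ((½)*(1/17))*(-314))/(-314))) = 39843/(√(-(12 - 315 + (1/34)*(-314))/314)) = 39843/(√(-(12 - 315 - 157/17)/314)) = 39843/(√(-1/314*(-5308/17))) = 39843/(√(2654/2669)) = 39843/((√7083526/2669)) = 39843*(√7083526/2654) = 39843*√7083526/2654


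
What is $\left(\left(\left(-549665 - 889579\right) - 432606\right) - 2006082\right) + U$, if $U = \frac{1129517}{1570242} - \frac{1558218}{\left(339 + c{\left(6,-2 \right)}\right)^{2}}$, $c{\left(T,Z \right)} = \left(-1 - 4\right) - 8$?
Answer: $- \frac{80893486424942276}{20859879849} \approx -3.8779 \cdot 10^{6}$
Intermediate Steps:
$c{\left(T,Z \right)} = -13$ ($c{\left(T,Z \right)} = -5 - 8 = -13$)
$U = - \frac{290842350008}{20859879849}$ ($U = \frac{1129517}{1570242} - \frac{1558218}{\left(339 - 13\right)^{2}} = 1129517 \cdot \frac{1}{1570242} - \frac{1558218}{326^{2}} = \frac{1129517}{1570242} - \frac{1558218}{106276} = \frac{1129517}{1570242} - \frac{779109}{53138} = - \frac{290842350008}{20859879849} \approx -13.943$)
$\left(\left(\left(-549665 - 889579\right) - 432606\right) - 2006082\right) + U = \left(\left(\left(-549665 - 889579\right) - 432606\right) - 2006082\right) - \frac{290842350008}{20859879849} = \left(\left(-1439244 - 432606\right) - 2006082\right) - \frac{290842350008}{20859879849} = \left(-1871850 - 2006082\right) - \frac{290842350008}{20859879849} = -3877932 - \frac{290842350008}{20859879849} = - \frac{80893486424942276}{20859879849}$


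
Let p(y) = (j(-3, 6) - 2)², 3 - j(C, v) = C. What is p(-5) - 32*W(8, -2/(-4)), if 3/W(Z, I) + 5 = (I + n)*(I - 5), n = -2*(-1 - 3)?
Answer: 3152/173 ≈ 18.220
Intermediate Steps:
j(C, v) = 3 - C
n = 8 (n = -2*(-4) = 8)
p(y) = 16 (p(y) = ((3 - 1*(-3)) - 2)² = ((3 + 3) - 2)² = (6 - 2)² = 4² = 16)
W(Z, I) = 3/(-5 + (-5 + I)*(8 + I)) (W(Z, I) = 3/(-5 + (I + 8)*(I - 5)) = 3/(-5 + (8 + I)*(-5 + I)) = 3/(-5 + (-5 + I)*(8 + I)))
p(-5) - 32*W(8, -2/(-4)) = 16 - 96/(-45 + (-2/(-4))² + 3*(-2/(-4))) = 16 - 96/(-45 + (-2*(-¼))² + 3*(-2*(-¼))) = 16 - 96/(-45 + (½)² + 3*(½)) = 16 - 96/(-45 + ¼ + 3/2) = 16 - 96/(-173/4) = 16 - 96*(-4)/173 = 16 - 32*(-12/173) = 16 + 384/173 = 3152/173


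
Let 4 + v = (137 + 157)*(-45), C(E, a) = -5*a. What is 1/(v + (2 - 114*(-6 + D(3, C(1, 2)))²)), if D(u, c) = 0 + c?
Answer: -1/42416 ≈ -2.3576e-5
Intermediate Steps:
D(u, c) = c
v = -13234 (v = -4 + (137 + 157)*(-45) = -4 + 294*(-45) = -4 - 13230 = -13234)
1/(v + (2 - 114*(-6 + D(3, C(1, 2)))²)) = 1/(-13234 + (2 - 114*(-6 - 5*2)²)) = 1/(-13234 + (2 - 114*(-6 - 10)²)) = 1/(-13234 + (2 - 114*(-16)²)) = 1/(-13234 + (2 - 114*256)) = 1/(-13234 + (2 - 29184)) = 1/(-13234 - 29182) = 1/(-42416) = -1/42416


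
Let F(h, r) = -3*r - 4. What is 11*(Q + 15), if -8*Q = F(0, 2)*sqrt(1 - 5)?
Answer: 165 + 55*I/2 ≈ 165.0 + 27.5*I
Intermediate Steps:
F(h, r) = -4 - 3*r
Q = 5*I/2 (Q = -(-4 - 3*2)*sqrt(1 - 5)/8 = -(-4 - 6)*sqrt(-4)/8 = -(-5)*2*I/4 = -(-5)*I/2 = 5*I/2 ≈ 2.5*I)
11*(Q + 15) = 11*(5*I/2 + 15) = 11*(15 + 5*I/2) = 165 + 55*I/2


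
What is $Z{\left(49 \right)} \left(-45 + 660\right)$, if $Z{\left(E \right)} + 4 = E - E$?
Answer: $-2460$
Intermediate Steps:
$Z{\left(E \right)} = -4$ ($Z{\left(E \right)} = -4 + \left(E - E\right) = -4 + 0 = -4$)
$Z{\left(49 \right)} \left(-45 + 660\right) = - 4 \left(-45 + 660\right) = \left(-4\right) 615 = -2460$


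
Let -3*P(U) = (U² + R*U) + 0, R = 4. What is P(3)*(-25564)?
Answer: 178948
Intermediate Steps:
P(U) = -4*U/3 - U²/3 (P(U) = -((U² + 4*U) + 0)/3 = -(U² + 4*U)/3 = -4*U/3 - U²/3)
P(3)*(-25564) = -⅓*3*(4 + 3)*(-25564) = -⅓*3*7*(-25564) = -7*(-25564) = 178948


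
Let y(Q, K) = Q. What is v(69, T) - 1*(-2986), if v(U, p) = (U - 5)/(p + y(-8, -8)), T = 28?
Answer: 14946/5 ≈ 2989.2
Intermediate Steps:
v(U, p) = (-5 + U)/(-8 + p) (v(U, p) = (U - 5)/(p - 8) = (-5 + U)/(-8 + p))
v(69, T) - 1*(-2986) = (-5 + 69)/(-8 + 28) - 1*(-2986) = 64/20 + 2986 = (1/20)*64 + 2986 = 16/5 + 2986 = 14946/5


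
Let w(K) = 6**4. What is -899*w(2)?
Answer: -1165104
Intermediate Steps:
w(K) = 1296
-899*w(2) = -899*1296 = -1165104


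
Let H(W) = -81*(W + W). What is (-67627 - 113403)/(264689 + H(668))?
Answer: -181030/156473 ≈ -1.1569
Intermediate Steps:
H(W) = -162*W
(-67627 - 113403)/(264689 + H(668)) = (-67627 - 113403)/(264689 - 162*668) = -181030/(264689 - 108216) = -181030/156473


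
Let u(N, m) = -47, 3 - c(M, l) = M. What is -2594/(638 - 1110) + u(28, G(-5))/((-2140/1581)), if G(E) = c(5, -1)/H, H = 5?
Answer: 1269502/31565 ≈ 40.219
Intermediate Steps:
c(M, l) = 3 - M
G(E) = -2/5 (G(E) = (3 - 1*5)/5 = (3 - 5)*(1/5) = -2*1/5 = -2/5)
-2594/(638 - 1110) + u(28, G(-5))/((-2140/1581)) = -2594/(638 - 1110) - 47/((-2140/1581)) = -2594/(-472) - 47/((-2140*1/1581)) = -2594*(-1/472) - 47/(-2140/1581) = 1297/236 - 47*(-1581/2140) = 1297/236 + 74307/2140 = 1269502/31565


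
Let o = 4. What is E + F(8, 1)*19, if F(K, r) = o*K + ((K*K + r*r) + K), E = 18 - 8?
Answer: 2005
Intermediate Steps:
E = 10
F(K, r) = K**2 + r**2 + 5*K (F(K, r) = 4*K + ((K*K + r*r) + K) = 4*K + ((K**2 + r**2) + K) = 4*K + (K + K**2 + r**2) = K**2 + r**2 + 5*K)
E + F(8, 1)*19 = 10 + (8**2 + 1**2 + 5*8)*19 = 10 + (64 + 1 + 40)*19 = 10 + 105*19 = 10 + 1995 = 2005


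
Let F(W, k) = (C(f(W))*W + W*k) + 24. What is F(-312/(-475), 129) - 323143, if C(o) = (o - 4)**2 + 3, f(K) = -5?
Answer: -153415069/475 ≈ -3.2298e+5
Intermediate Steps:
C(o) = 3 + (-4 + o)**2 (C(o) = (-4 + o)**2 + 3 = 3 + (-4 + o)**2)
F(W, k) = 24 + 84*W + W*k (F(W, k) = ((3 + (-4 - 5)**2)*W + W*k) + 24 = ((3 + (-9)**2)*W + W*k) + 24 = ((3 + 81)*W + W*k) + 24 = (84*W + W*k) + 24 = 24 + 84*W + W*k)
F(-312/(-475), 129) - 323143 = (24 + 84*(-312/(-475)) - 312/(-475)*129) - 323143 = (24 + 84*(-312*(-1/475)) - 312*(-1/475)*129) - 323143 = (24 + 84*(312/475) + (312/475)*129) - 323143 = (24 + 26208/475 + 40248/475) - 323143 = 77856/475 - 323143 = -153415069/475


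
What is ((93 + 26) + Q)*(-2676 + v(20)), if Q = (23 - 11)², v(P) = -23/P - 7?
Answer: -14118629/20 ≈ -7.0593e+5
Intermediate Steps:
v(P) = -7 - 23/P
Q = 144 (Q = 12² = 144)
((93 + 26) + Q)*(-2676 + v(20)) = ((93 + 26) + 144)*(-2676 + (-7 - 23/20)) = (119 + 144)*(-2676 + (-7 - 23*1/20)) = 263*(-2676 + (-7 - 23/20)) = 263*(-2676 - 163/20) = 263*(-53683/20) = -14118629/20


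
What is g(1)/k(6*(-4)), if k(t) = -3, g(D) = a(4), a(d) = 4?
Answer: -4/3 ≈ -1.3333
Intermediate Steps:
g(D) = 4
g(1)/k(6*(-4)) = 4/(-3) = -⅓*4 = -4/3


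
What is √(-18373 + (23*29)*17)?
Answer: I*√7034 ≈ 83.869*I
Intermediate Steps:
√(-18373 + (23*29)*17) = √(-18373 + 667*17) = √(-18373 + 11339) = √(-7034) = I*√7034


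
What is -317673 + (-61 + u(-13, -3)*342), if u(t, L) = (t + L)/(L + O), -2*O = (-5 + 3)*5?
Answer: -320470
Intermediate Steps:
O = 5 (O = -(-5 + 3)*5/2 = -(-1)*5 = -½*(-10) = 5)
u(t, L) = (L + t)/(5 + L) (u(t, L) = (t + L)/(L + 5) = (L + t)/(5 + L))
-317673 + (-61 + u(-13, -3)*342) = -317673 + (-61 + ((-3 - 13)/(5 - 3))*342) = -317673 + (-61 + (-16/2)*342) = -317673 + (-61 + ((½)*(-16))*342) = -317673 + (-61 - 8*342) = -317673 + (-61 - 2736) = -317673 - 2797 = -320470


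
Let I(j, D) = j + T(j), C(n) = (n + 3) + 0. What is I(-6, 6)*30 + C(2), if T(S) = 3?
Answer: -85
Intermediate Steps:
C(n) = 3 + n (C(n) = (3 + n) + 0 = 3 + n)
I(j, D) = 3 + j (I(j, D) = j + 3 = 3 + j)
I(-6, 6)*30 + C(2) = (3 - 6)*30 + (3 + 2) = -3*30 + 5 = -90 + 5 = -85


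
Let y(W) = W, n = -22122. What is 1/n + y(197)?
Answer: 4358033/22122 ≈ 197.00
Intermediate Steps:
1/n + y(197) = 1/(-22122) + 197 = -1/22122 + 197 = 4358033/22122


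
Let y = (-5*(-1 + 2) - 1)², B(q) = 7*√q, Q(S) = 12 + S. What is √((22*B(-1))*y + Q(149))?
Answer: √(161 + 5544*I) ≈ 53.42 + 51.891*I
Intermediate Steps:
y = 36 (y = (-5*1 - 1)² = (-5 - 1)² = (-6)² = 36)
√((22*B(-1))*y + Q(149)) = √((22*(7*√(-1)))*36 + (12 + 149)) = √((22*(7*I))*36 + 161) = √((154*I)*36 + 161) = √(5544*I + 161) = √(161 + 5544*I)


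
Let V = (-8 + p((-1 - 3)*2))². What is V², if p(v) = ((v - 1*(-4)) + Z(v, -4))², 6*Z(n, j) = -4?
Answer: 236421376/6561 ≈ 36034.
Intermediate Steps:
Z(n, j) = -⅔ (Z(n, j) = (⅙)*(-4) = -⅔)
p(v) = (10/3 + v)² (p(v) = ((v - 1*(-4)) - ⅔)² = ((v + 4) - ⅔)² = ((4 + v) - ⅔)² = (10/3 + v)²)
V = 15376/81 (V = (-8 + (10 + 3*((-1 - 3)*2))²/9)² = (-8 + (10 + 3*(-4*2))²/9)² = (-8 + (10 + 3*(-8))²/9)² = (-8 + (10 - 24)²/9)² = (-8 + (⅑)*(-14)²)² = (-8 + (⅑)*196)² = (-8 + 196/9)² = (124/9)² = 15376/81 ≈ 189.83)
V² = (15376/81)² = 236421376/6561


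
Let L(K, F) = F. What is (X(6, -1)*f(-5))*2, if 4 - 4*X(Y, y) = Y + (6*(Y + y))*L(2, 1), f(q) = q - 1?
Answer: 96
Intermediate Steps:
f(q) = -1 + q
X(Y, y) = 1 - 7*Y/4 - 3*y/2 (X(Y, y) = 1 - (Y + (6*(Y + y))*1)/4 = 1 - (Y + (6*Y + 6*y)*1)/4 = 1 - (Y + (6*Y + 6*y))/4 = 1 - (6*y + 7*Y)/4 = 1 + (-7*Y/4 - 3*y/2) = 1 - 7*Y/4 - 3*y/2)
(X(6, -1)*f(-5))*2 = ((1 - 7/4*6 - 3/2*(-1))*(-1 - 5))*2 = ((1 - 21/2 + 3/2)*(-6))*2 = -8*(-6)*2 = 48*2 = 96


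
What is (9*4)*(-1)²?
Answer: 36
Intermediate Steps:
(9*4)*(-1)² = 36*1 = 36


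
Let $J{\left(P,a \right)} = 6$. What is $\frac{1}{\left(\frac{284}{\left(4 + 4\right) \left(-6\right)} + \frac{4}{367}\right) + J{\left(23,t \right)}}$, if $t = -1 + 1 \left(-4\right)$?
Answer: $\frac{4404}{415} \approx 10.612$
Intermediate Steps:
$t = -5$ ($t = -1 - 4 = -5$)
$\frac{1}{\left(\frac{284}{\left(4 + 4\right) \left(-6\right)} + \frac{4}{367}\right) + J{\left(23,t \right)}} = \frac{1}{\left(\frac{284}{\left(4 + 4\right) \left(-6\right)} + \frac{4}{367}\right) + 6} = \frac{1}{\left(\frac{284}{8 \left(-6\right)} + 4 \cdot \frac{1}{367}\right) + 6} = \frac{1}{\left(\frac{284}{-48} + \frac{4}{367}\right) + 6} = \frac{1}{\left(284 \left(- \frac{1}{48}\right) + \frac{4}{367}\right) + 6} = \frac{1}{\left(- \frac{71}{12} + \frac{4}{367}\right) + 6} = \frac{1}{- \frac{26009}{4404} + 6} = \frac{1}{\frac{415}{4404}} = \frac{4404}{415}$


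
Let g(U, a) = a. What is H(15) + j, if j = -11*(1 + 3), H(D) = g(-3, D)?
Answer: -29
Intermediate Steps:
H(D) = D
j = -44 (j = -11*4 = -44)
H(15) + j = 15 - 44 = -29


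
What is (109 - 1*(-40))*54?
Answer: 8046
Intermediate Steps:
(109 - 1*(-40))*54 = (109 + 40)*54 = 149*54 = 8046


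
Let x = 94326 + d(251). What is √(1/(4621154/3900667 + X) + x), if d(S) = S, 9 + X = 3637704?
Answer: 59*√5470312190369285187192683470/14189441463719 ≈ 307.53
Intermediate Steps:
X = 3637695 (X = -9 + 3637704 = 3637695)
x = 94577 (x = 94326 + 251 = 94577)
√(1/(4621154/3900667 + X) + x) = √(1/(4621154/3900667 + 3637695) + 94577) = √(1/(14189441463719/3900667) + 94577) = √(3900667/14189441463719 + 94577) = √(1341994805318052530/14189441463719) = 59*√5470312190369285187192683470/14189441463719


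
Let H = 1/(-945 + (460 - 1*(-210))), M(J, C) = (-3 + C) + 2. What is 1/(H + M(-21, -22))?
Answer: -275/6326 ≈ -0.043471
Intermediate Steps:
M(J, C) = -1 + C
H = -1/275 (H = 1/(-945 + (460 + 210)) = 1/(-945 + 670) = 1/(-275) = -1/275 ≈ -0.0036364)
1/(H + M(-21, -22)) = 1/(-1/275 + (-1 - 22)) = 1/(-1/275 - 23) = 1/(-6326/275) = -275/6326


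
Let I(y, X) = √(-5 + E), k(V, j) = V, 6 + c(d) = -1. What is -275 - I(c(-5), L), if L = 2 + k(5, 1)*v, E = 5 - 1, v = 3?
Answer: -275 - I ≈ -275.0 - 1.0*I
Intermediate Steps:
c(d) = -7 (c(d) = -6 - 1 = -7)
E = 4
L = 17 (L = 2 + 5*3 = 2 + 15 = 17)
I(y, X) = I (I(y, X) = √(-5 + 4) = √(-1) = I)
-275 - I(c(-5), L) = -275 - I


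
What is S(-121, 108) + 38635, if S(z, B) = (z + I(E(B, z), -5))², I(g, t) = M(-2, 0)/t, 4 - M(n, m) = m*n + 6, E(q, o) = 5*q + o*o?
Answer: 1329484/25 ≈ 53179.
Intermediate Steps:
E(q, o) = o² + 5*q (E(q, o) = 5*q + o² = o² + 5*q)
M(n, m) = -2 - m*n (M(n, m) = 4 - (m*n + 6) = 4 - (6 + m*n) = 4 + (-6 - m*n) = -2 - m*n)
I(g, t) = -2/t (I(g, t) = (-2 - 1*0*(-2))/t = (-2 + 0)/t = -2/t)
S(z, B) = (⅖ + z)² (S(z, B) = (z - 2/(-5))² = (z - 2*(-⅕))² = (z + ⅖)² = (⅖ + z)²)
S(-121, 108) + 38635 = (2 + 5*(-121))²/25 + 38635 = (2 - 605)²/25 + 38635 = (1/25)*(-603)² + 38635 = (1/25)*363609 + 38635 = 363609/25 + 38635 = 1329484/25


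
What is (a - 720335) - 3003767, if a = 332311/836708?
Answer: -107447779445/28852 ≈ -3.7241e+6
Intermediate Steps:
a = 11459/28852 (a = 332311*(1/836708) = 11459/28852 ≈ 0.39716)
(a - 720335) - 3003767 = (11459/28852 - 720335) - 3003767 = -20783093961/28852 - 3003767 = -107447779445/28852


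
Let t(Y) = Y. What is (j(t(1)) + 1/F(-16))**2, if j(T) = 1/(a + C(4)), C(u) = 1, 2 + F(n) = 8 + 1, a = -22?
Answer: 4/441 ≈ 0.0090703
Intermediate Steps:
F(n) = 7 (F(n) = -2 + (8 + 1) = -2 + 9 = 7)
j(T) = -1/21 (j(T) = 1/(-22 + 1) = 1/(-21) = -1/21)
(j(t(1)) + 1/F(-16))**2 = (-1/21 + 1/7)**2 = (2/21)**2 = 4/441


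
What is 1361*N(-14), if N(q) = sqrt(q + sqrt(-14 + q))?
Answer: 1361*sqrt(-14 + 2*I*sqrt(7)) ≈ 946.18 + 5179.6*I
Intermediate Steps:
1361*N(-14) = 1361*sqrt(-14 + sqrt(-14 - 14)) = 1361*sqrt(-14 + sqrt(-28)) = 1361*sqrt(-14 + 2*I*sqrt(7))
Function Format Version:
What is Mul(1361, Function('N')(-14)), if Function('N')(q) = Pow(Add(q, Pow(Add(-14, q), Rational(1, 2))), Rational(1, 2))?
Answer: Mul(1361, Pow(Add(-14, Mul(2, I, Pow(7, Rational(1, 2)))), Rational(1, 2))) ≈ Add(946.18, Mul(5179.6, I))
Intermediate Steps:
Mul(1361, Function('N')(-14)) = Mul(1361, Pow(Add(-14, Pow(Add(-14, -14), Rational(1, 2))), Rational(1, 2))) = Mul(1361, Pow(Add(-14, Pow(-28, Rational(1, 2))), Rational(1, 2))) = Mul(1361, Pow(Add(-14, Mul(2, I, Pow(7, Rational(1, 2)))), Rational(1, 2)))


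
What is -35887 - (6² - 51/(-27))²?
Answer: -3023128/81 ≈ -37323.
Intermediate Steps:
-35887 - (6² - 51/(-27))² = -35887 - (36 - 51*(-1/27))² = -35887 - (36 + 17/9)² = -35887 - (341/9)² = -35887 - 1*116281/81 = -35887 - 116281/81 = -3023128/81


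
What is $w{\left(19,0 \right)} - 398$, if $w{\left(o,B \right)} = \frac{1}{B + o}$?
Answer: $- \frac{7561}{19} \approx -397.95$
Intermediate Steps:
$w{\left(19,0 \right)} - 398 = \frac{1}{0 + 19} - 398 = \frac{1}{19} - 398 = - \frac{7561}{19}$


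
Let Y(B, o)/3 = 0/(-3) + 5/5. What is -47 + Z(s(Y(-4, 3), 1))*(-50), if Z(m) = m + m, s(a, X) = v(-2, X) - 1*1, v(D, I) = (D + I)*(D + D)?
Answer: -347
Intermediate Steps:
v(D, I) = 2*D*(D + I) (v(D, I) = (D + I)*(2*D) = 2*D*(D + I))
Y(B, o) = 3 (Y(B, o) = 3*(0/(-3) + 5/5) = 3*(0*(-⅓) + 5*(⅕)) = 3*(0 + 1) = 3*1 = 3)
s(a, X) = 7 - 4*X (s(a, X) = 2*(-2)*(-2 + X) - 1*1 = (8 - 4*X) - 1 = 7 - 4*X)
Z(m) = 2*m
-47 + Z(s(Y(-4, 3), 1))*(-50) = -47 + (2*(7 - 4*1))*(-50) = -47 + (2*(7 - 4))*(-50) = -47 + (2*3)*(-50) = -47 + 6*(-50) = -47 - 300 = -347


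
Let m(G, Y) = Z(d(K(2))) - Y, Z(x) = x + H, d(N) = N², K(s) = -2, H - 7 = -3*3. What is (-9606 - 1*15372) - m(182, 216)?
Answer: -24764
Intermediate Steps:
H = -2 (H = 7 - 3*3 = 7 - 9 = -2)
Z(x) = -2 + x (Z(x) = x - 2 = -2 + x)
m(G, Y) = 2 - Y (m(G, Y) = (-2 + (-2)²) - Y = (-2 + 4) - Y = 2 - Y)
(-9606 - 1*15372) - m(182, 216) = (-9606 - 1*15372) - (2 - 1*216) = (-9606 - 15372) - (2 - 216) = -24978 - 1*(-214) = -24978 + 214 = -24764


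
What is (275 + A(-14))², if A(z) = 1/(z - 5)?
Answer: 27290176/361 ≈ 75596.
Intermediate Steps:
A(z) = 1/(-5 + z)
(275 + A(-14))² = (275 + 1/(-5 - 14))² = (275 + 1/(-19))² = (275 - 1/19)² = (5224/19)² = 27290176/361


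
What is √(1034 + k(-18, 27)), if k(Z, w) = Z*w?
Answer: 2*√137 ≈ 23.409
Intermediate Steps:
√(1034 + k(-18, 27)) = √(1034 - 18*27) = √(1034 - 486) = √548 = 2*√137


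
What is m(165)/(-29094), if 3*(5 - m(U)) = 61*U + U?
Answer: 1135/9698 ≈ 0.11703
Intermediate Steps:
m(U) = 5 - 62*U/3 (m(U) = 5 - (61*U + U)/3 = 5 - 62*U/3)
m(165)/(-29094) = (5 - 62/3*165)/(-29094) = (5 - 3410)*(-1/29094) = -3405*(-1/29094) = 1135/9698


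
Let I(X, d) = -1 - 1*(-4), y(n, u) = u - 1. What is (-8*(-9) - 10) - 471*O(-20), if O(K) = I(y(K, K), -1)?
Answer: -1351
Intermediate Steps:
y(n, u) = -1 + u
I(X, d) = 3 (I(X, d) = -1 + 4 = 3)
O(K) = 3
(-8*(-9) - 10) - 471*O(-20) = (-8*(-9) - 10) - 471*3 = (72 - 10) - 1413 = 62 - 1413 = -1351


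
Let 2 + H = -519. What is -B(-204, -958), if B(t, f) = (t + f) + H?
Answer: 1683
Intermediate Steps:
H = -521 (H = -2 - 519 = -521)
B(t, f) = -521 + f + t (B(t, f) = (t + f) - 521 = (f + t) - 521 = -521 + f + t)
-B(-204, -958) = -(-521 - 958 - 204) = -1*(-1683) = 1683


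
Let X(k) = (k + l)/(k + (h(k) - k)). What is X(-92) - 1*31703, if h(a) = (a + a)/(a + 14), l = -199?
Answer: -2928025/92 ≈ -31826.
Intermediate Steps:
h(a) = 2*a/(14 + a) (h(a) = (2*a)/(14 + a) = 2*a/(14 + a))
X(k) = (-199 + k)*(14 + k)/(2*k) (X(k) = (k - 199)/(k + (2*k/(14 + k) - k)) = (-199 + k)/(k + (-k + 2*k/(14 + k))) = (-199 + k)/((2*k/(14 + k))) = (-199 + k)*((14 + k)/(2*k)) = (-199 + k)*(14 + k)/(2*k))
X(-92) - 1*31703 = (½)*(-199 - 92)*(14 - 92)/(-92) - 1*31703 = (½)*(-1/92)*(-291)*(-78) - 31703 = -11349/92 - 31703 = -2928025/92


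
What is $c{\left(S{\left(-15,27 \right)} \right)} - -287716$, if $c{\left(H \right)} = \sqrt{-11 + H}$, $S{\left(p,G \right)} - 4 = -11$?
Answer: $287716 + 3 i \sqrt{2} \approx 2.8772 \cdot 10^{5} + 4.2426 i$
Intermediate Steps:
$S{\left(p,G \right)} = -7$ ($S{\left(p,G \right)} = 4 - 11 = -7$)
$c{\left(S{\left(-15,27 \right)} \right)} - -287716 = \sqrt{-11 - 7} - -287716 = \sqrt{-18} + 287716 = 3 i \sqrt{2} + 287716 = 287716 + 3 i \sqrt{2}$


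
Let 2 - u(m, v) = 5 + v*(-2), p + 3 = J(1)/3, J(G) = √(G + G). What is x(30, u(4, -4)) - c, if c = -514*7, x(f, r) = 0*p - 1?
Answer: 3597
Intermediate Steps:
J(G) = √2*√G (J(G) = √(2*G) = √2*√G)
p = -3 + √2/3 (p = -3 + (√2*√1)/3 = -3 + (√2*1)*(⅓) = -3 + √2*(⅓) = -3 + √2/3 ≈ -2.5286)
u(m, v) = -3 + 2*v (u(m, v) = 2 - (5 + v*(-2)) = 2 - (5 - 2*v) = 2 + (-5 + 2*v) = -3 + 2*v)
x(f, r) = -1 (x(f, r) = 0*(-3 + √2/3) - 1 = 0 - 1 = -1)
c = -3598
x(30, u(4, -4)) - c = -1 - 1*(-3598) = -1 + 3598 = 3597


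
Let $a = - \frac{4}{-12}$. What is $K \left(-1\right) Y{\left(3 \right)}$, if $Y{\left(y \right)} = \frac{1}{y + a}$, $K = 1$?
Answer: $- \frac{3}{10} \approx -0.3$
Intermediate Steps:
$a = \frac{1}{3}$ ($a = \left(-4\right) \left(- \frac{1}{12}\right) = \frac{1}{3} \approx 0.33333$)
$Y{\left(y \right)} = \frac{1}{\frac{1}{3} + y}$ ($Y{\left(y \right)} = \frac{1}{y + \frac{1}{3}} = \frac{1}{\frac{1}{3} + y}$)
$K \left(-1\right) Y{\left(3 \right)} = 1 \left(-1\right) \frac{3}{1 + 3 \cdot 3} = - \frac{3}{1 + 9} = - \frac{3}{10}$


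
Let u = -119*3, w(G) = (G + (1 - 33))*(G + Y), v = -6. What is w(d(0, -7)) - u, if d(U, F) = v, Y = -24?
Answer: 1497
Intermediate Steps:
d(U, F) = -6
w(G) = (-32 + G)*(-24 + G) (w(G) = (G + (1 - 33))*(G - 24) = (G - 32)*(-24 + G) = (-32 + G)*(-24 + G))
u = -357
w(d(0, -7)) - u = (768 + (-6)**2 - 56*(-6)) - 1*(-357) = (768 + 36 + 336) + 357 = 1140 + 357 = 1497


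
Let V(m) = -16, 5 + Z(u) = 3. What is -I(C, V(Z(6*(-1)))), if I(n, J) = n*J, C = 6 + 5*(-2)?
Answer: -64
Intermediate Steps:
Z(u) = -2 (Z(u) = -5 + 3 = -2)
C = -4 (C = 6 - 10 = -4)
I(n, J) = J*n
-I(C, V(Z(6*(-1)))) = -(-16)*(-4) = -1*64 = -64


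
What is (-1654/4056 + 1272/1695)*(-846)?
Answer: -55358997/190970 ≈ -289.88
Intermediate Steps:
(-1654/4056 + 1272/1695)*(-846) = (-1654*1/4056 + 1272*(1/1695))*(-846) = (-827/2028 + 424/565)*(-846) = (392617/1145820)*(-846) = -55358997/190970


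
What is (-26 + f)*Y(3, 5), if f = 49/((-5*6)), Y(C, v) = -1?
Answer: 829/30 ≈ 27.633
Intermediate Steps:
f = -49/30 (f = 49/(-30) = 49*(-1/30) = -49/30 ≈ -1.6333)
(-26 + f)*Y(3, 5) = (-26 - 49/30)*(-1) = -829/30*(-1) = 829/30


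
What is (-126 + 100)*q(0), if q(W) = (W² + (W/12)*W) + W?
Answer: 0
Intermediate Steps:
q(W) = W + 13*W²/12 (q(W) = (W² + (W*(1/12))*W) + W = (W² + (W/12)*W) + W = (W² + W²/12) + W = 13*W²/12 + W = W + 13*W²/12)
(-126 + 100)*q(0) = (-126 + 100)*((1/12)*0*(12 + 13*0)) = -13*0*(12 + 0)/6 = -13*0*12/6 = -26*0 = 0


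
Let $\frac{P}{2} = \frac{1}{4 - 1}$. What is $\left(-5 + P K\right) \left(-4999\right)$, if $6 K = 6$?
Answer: $\frac{64987}{3} \approx 21662.0$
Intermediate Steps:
$K = 1$ ($K = \frac{1}{6} \cdot 6 = 1$)
$P = \frac{2}{3}$ ($P = \frac{2}{4 - 1} = \frac{2}{3} \approx 0.66667$)
$\left(-5 + P K\right) \left(-4999\right) = \left(-5 + \frac{2}{3} \cdot 1\right) \left(-4999\right) = \left(-5 + \frac{2}{3}\right) \left(-4999\right) = \left(- \frac{13}{3}\right) \left(-4999\right) = \frac{64987}{3}$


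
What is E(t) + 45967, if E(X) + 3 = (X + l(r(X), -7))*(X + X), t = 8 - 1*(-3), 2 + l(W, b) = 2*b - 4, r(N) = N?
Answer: 45766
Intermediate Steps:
l(W, b) = -6 + 2*b (l(W, b) = -2 + (2*b - 4) = -2 + (-4 + 2*b) = -6 + 2*b)
t = 11 (t = 8 + 3 = 11)
E(X) = -3 + 2*X*(-20 + X) (E(X) = -3 + (X + (-6 + 2*(-7)))*(X + X) = -3 + (X + (-6 - 14))*(2*X) = -3 + (X - 20)*(2*X) = -3 + (-20 + X)*(2*X) = -3 + 2*X*(-20 + X))
E(t) + 45967 = (-3 - 40*11 + 2*11²) + 45967 = (-3 - 440 + 2*121) + 45967 = (-3 - 440 + 242) + 45967 = -201 + 45967 = 45766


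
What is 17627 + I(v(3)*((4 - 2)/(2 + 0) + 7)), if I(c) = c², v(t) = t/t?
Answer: 17691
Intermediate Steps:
v(t) = 1
17627 + I(v(3)*((4 - 2)/(2 + 0) + 7)) = 17627 + (1*((4 - 2)/(2 + 0) + 7))² = 17627 + (1*(2/2 + 7))² = 17627 + (1*(2*(½) + 7))² = 17627 + (1*(1 + 7))² = 17627 + (1*8)² = 17627 + 8² = 17627 + 64 = 17691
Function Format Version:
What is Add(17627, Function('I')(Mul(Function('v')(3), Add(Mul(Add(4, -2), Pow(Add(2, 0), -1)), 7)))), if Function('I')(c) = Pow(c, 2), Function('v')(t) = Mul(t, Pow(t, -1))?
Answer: 17691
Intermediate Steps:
Function('v')(t) = 1
Add(17627, Function('I')(Mul(Function('v')(3), Add(Mul(Add(4, -2), Pow(Add(2, 0), -1)), 7)))) = Add(17627, Pow(Mul(1, Add(Mul(Add(4, -2), Pow(Add(2, 0), -1)), 7)), 2)) = Add(17627, Pow(Mul(1, Add(Mul(2, Pow(2, -1)), 7)), 2)) = Add(17627, Pow(Mul(1, Add(Mul(2, Rational(1, 2)), 7)), 2)) = Add(17627, Pow(Mul(1, Add(1, 7)), 2)) = Add(17627, Pow(Mul(1, 8), 2)) = Add(17627, Pow(8, 2)) = Add(17627, 64) = 17691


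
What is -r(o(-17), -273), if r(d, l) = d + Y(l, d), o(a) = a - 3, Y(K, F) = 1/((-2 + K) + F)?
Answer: 5901/295 ≈ 20.003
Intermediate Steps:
Y(K, F) = 1/(-2 + F + K)
o(a) = -3 + a
r(d, l) = d + 1/(-2 + d + l)
-r(o(-17), -273) = -((-3 - 17) + 1/(-2 + (-3 - 17) - 273)) = -(-20 + 1/(-2 - 20 - 273)) = -(-20 + 1/(-295)) = -(-20 - 1/295) = -1*(-5901/295) = 5901/295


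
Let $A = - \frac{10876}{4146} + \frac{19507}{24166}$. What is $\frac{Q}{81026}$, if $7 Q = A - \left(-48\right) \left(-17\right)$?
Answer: $- \frac{40969408985}{28413616399476} \approx -0.0014419$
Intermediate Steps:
$A = - \frac{90976697}{50096118}$ ($A = \left(-10876\right) \frac{1}{4146} + 19507 \cdot \frac{1}{24166} = - \frac{5438}{2073} + \frac{19507}{24166} = - \frac{90976697}{50096118} \approx -1.816$)
$Q = - \frac{40969408985}{350672826}$ ($Q = \frac{- \frac{90976697}{50096118} - \left(-48\right) \left(-17\right)}{7} = \frac{- \frac{90976697}{50096118} - 816}{7} = \frac{1}{7} \left(- \frac{40969408985}{50096118}\right) = - \frac{40969408985}{350672826} \approx -116.83$)
$\frac{Q}{81026} = - \frac{40969408985}{350672826 \cdot 81026} = \left(- \frac{40969408985}{350672826}\right) \frac{1}{81026} = - \frac{40969408985}{28413616399476}$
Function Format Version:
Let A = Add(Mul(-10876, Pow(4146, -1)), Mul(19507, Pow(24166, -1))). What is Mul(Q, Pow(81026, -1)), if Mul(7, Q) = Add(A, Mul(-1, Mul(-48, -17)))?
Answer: Rational(-40969408985, 28413616399476) ≈ -0.0014419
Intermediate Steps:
A = Rational(-90976697, 50096118) (A = Add(Mul(-10876, Rational(1, 4146)), Mul(19507, Rational(1, 24166))) = Add(Rational(-5438, 2073), Rational(19507, 24166)) = Rational(-90976697, 50096118) ≈ -1.8160)
Q = Rational(-40969408985, 350672826) (Q = Mul(Rational(1, 7), Add(Rational(-90976697, 50096118), Mul(-1, Mul(-48, -17)))) = Mul(Rational(1, 7), Add(Rational(-90976697, 50096118), Mul(-1, 816))) = Mul(Rational(1, 7), Add(Rational(-90976697, 50096118), -816)) = Mul(Rational(1, 7), Rational(-40969408985, 50096118)) = Rational(-40969408985, 350672826) ≈ -116.83)
Mul(Q, Pow(81026, -1)) = Mul(Rational(-40969408985, 350672826), Pow(81026, -1)) = Mul(Rational(-40969408985, 350672826), Rational(1, 81026)) = Rational(-40969408985, 28413616399476)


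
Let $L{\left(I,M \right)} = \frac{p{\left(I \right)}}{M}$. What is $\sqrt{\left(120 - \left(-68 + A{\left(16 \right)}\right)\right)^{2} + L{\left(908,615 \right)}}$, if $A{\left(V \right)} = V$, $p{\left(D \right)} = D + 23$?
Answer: $\frac{\sqrt{11189980965}}{615} \approx 172.0$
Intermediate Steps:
$p{\left(D \right)} = 23 + D$
$L{\left(I,M \right)} = \frac{23 + I}{M}$
$\sqrt{\left(120 - \left(-68 + A{\left(16 \right)}\right)\right)^{2} + L{\left(908,615 \right)}} = \sqrt{\left(120 + \left(68 - 16\right)\right)^{2} + \frac{23 + 908}{615}} = \sqrt{\left(120 + \left(68 - 16\right)\right)^{2} + \frac{1}{615} \cdot 931} = \sqrt{\left(120 + 52\right)^{2} + \frac{931}{615}} = \sqrt{172^{2} + \frac{931}{615}} = \sqrt{29584 + \frac{931}{615}} = \sqrt{\frac{18195091}{615}} = \frac{\sqrt{11189980965}}{615}$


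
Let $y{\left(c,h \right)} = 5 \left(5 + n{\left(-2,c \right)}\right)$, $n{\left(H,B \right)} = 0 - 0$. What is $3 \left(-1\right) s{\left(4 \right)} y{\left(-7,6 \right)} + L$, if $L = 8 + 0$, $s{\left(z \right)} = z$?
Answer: $-292$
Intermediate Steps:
$n{\left(H,B \right)} = 0$ ($n{\left(H,B \right)} = 0 + 0 = 0$)
$y{\left(c,h \right)} = 25$ ($y{\left(c,h \right)} = 5 \left(5 + 0\right) = 5 \cdot 5 = 25$)
$L = 8$
$3 \left(-1\right) s{\left(4 \right)} y{\left(-7,6 \right)} + L = 3 \left(-1\right) 4 \cdot 25 + 8 = \left(-3\right) 4 \cdot 25 + 8 = \left(-12\right) 25 + 8 = -300 + 8 = -292$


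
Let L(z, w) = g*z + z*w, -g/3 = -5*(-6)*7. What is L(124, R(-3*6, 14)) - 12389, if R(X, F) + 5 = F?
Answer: -89393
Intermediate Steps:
g = -630 (g = -3*(-5*(-6))*7 = -90*7 = -3*210 = -630)
R(X, F) = -5 + F
L(z, w) = -630*z + w*z (L(z, w) = -630*z + z*w = -630*z + w*z)
L(124, R(-3*6, 14)) - 12389 = 124*(-630 + (-5 + 14)) - 12389 = 124*(-630 + 9) - 12389 = 124*(-621) - 12389 = -77004 - 12389 = -89393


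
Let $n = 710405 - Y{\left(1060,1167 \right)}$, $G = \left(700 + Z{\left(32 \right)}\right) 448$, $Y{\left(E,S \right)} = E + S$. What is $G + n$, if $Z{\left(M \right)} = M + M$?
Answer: $1050450$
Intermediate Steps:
$Z{\left(M \right)} = 2 M$
$G = 342272$ ($G = \left(700 + 2 \cdot 32\right) 448 = \left(700 + 64\right) 448 = 764 \cdot 448 = 342272$)
$n = 708178$ ($n = 710405 - \left(1060 + 1167\right) = 710405 - 2227 = 708178$)
$G + n = 342272 + 708178 = 1050450$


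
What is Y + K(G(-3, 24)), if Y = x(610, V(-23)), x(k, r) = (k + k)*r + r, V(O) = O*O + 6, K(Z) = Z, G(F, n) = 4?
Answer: 653239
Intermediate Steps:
V(O) = 6 + O**2 (V(O) = O**2 + 6 = 6 + O**2)
x(k, r) = r + 2*k*r (x(k, r) = (2*k)*r + r = 2*k*r + r = r + 2*k*r)
Y = 653235 (Y = (6 + (-23)**2)*(1 + 2*610) = (6 + 529)*(1 + 1220) = 535*1221 = 653235)
Y + K(G(-3, 24)) = 653235 + 4 = 653239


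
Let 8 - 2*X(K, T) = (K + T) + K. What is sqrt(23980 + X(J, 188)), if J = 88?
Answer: sqrt(23802) ≈ 154.28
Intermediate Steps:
X(K, T) = 4 - K - T/2 (X(K, T) = 4 - ((K + T) + K)/2 = 4 - (T + 2*K)/2 = 4 + (-K - T/2) = 4 - K - T/2)
sqrt(23980 + X(J, 188)) = sqrt(23980 + (4 - 1*88 - 1/2*188)) = sqrt(23980 + (4 - 88 - 94)) = sqrt(23980 - 178) = sqrt(23802)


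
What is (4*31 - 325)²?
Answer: 40401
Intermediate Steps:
(4*31 - 325)² = (124 - 325)² = (-201)² = 40401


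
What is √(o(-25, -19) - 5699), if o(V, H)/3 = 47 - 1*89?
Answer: 5*I*√233 ≈ 76.322*I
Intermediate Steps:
o(V, H) = -126 (o(V, H) = 3*(47 - 1*89) = 3*(47 - 89) = 3*(-42) = -126)
√(o(-25, -19) - 5699) = √(-126 - 5699) = √(-5825) = 5*I*√233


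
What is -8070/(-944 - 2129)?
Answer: 8070/3073 ≈ 2.6261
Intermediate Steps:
-8070/(-944 - 2129) = -8070/(-3073) = -8070*(-1/3073) = 8070/3073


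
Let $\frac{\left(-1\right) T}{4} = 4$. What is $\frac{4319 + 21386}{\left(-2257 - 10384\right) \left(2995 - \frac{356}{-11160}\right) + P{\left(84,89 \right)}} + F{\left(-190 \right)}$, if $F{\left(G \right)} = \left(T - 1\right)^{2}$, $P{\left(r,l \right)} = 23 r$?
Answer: $\frac{30525426937741}{105624562819} \approx 289.0$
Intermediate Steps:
$T = -16$ ($T = \left(-4\right) 4 = -16$)
$F{\left(G \right)} = 289$ ($F{\left(G \right)} = \left(-16 - 1\right)^{2} = \left(-17\right)^{2} = 289$)
$\frac{4319 + 21386}{\left(-2257 - 10384\right) \left(2995 - \frac{356}{-11160}\right) + P{\left(84,89 \right)}} + F{\left(-190 \right)} = \frac{4319 + 21386}{\left(-2257 - 10384\right) \left(2995 - \frac{356}{-11160}\right) + 23 \cdot 84} + 289 = \frac{25705}{- 12641 \left(2995 - - \frac{89}{2790}\right) + 1932} + 289 = \frac{25705}{- 12641 \left(2995 + \frac{89}{2790}\right) + 1932} + 289 = \frac{25705}{\left(-12641\right) \frac{8356139}{2790} + 1932} + 289 = \frac{25705}{- \frac{105629953099}{2790} + 1932} + 289 = \frac{25705}{- \frac{105624562819}{2790}} + 289 = 25705 \left(- \frac{2790}{105624562819}\right) + 289 = - \frac{71716950}{105624562819} + 289 = \frac{30525426937741}{105624562819}$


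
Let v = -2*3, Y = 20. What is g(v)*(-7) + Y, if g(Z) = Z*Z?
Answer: -232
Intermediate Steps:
v = -6
g(Z) = Z**2
g(v)*(-7) + Y = (-6)**2*(-7) + 20 = 36*(-7) + 20 = -252 + 20 = -232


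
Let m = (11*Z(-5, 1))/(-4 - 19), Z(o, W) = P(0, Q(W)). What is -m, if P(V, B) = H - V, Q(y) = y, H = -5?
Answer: -55/23 ≈ -2.3913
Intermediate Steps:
P(V, B) = -5 - V
Z(o, W) = -5 (Z(o, W) = -5 - 1*0 = -5 + 0 = -5)
m = 55/23 (m = (11*(-5))/(-4 - 19) = -55/(-23) = -55*(-1/23) = 55/23 ≈ 2.3913)
-m = -1*55/23 = -55/23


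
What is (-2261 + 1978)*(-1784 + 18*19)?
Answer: 408086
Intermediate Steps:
(-2261 + 1978)*(-1784 + 18*19) = -283*(-1784 + 342) = -283*(-1442) = 408086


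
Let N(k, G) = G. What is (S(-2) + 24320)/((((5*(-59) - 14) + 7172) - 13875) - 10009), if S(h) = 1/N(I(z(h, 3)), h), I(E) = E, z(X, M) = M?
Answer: -48639/34042 ≈ -1.4288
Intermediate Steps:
S(h) = 1/h
(S(-2) + 24320)/((((5*(-59) - 14) + 7172) - 13875) - 10009) = (1/(-2) + 24320)/((((5*(-59) - 14) + 7172) - 13875) - 10009) = (-½ + 24320)/((((-295 - 14) + 7172) - 13875) - 10009) = 48639/(2*(((-309 + 7172) - 13875) - 10009)) = 48639/(2*((6863 - 13875) - 10009)) = 48639/(2*(-7012 - 10009)) = (48639/2)/(-17021) = (48639/2)*(-1/17021) = -48639/34042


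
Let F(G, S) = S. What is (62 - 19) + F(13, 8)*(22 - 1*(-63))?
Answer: 723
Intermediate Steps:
(62 - 19) + F(13, 8)*(22 - 1*(-63)) = (62 - 19) + 8*(22 - 1*(-63)) = 43 + 8*(22 + 63) = 43 + 8*85 = 43 + 680 = 723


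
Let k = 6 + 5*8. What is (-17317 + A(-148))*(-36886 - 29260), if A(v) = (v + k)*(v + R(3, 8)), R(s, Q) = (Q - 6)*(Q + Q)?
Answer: 362810810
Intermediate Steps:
k = 46 (k = 6 + 40 = 46)
R(s, Q) = 2*Q*(-6 + Q) (R(s, Q) = (-6 + Q)*(2*Q) = 2*Q*(-6 + Q))
A(v) = (32 + v)*(46 + v) (A(v) = (v + 46)*(v + 2*8*(-6 + 8)) = (46 + v)*(v + 2*8*2) = (46 + v)*(v + 32) = (46 + v)*(32 + v) = (32 + v)*(46 + v))
(-17317 + A(-148))*(-36886 - 29260) = (-17317 + (1472 + (-148)**2 + 78*(-148)))*(-36886 - 29260) = (-17317 + (1472 + 21904 - 11544))*(-66146) = (-17317 + 11832)*(-66146) = -5485*(-66146) = 362810810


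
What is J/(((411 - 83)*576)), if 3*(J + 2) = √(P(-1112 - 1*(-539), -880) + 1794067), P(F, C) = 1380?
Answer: -1/94464 + √1795447/566784 ≈ 0.0023535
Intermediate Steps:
J = -2 + √1795447/3 (J = -2 + √(1380 + 1794067)/3 = -2 + √1795447/3 ≈ 444.65)
J/(((411 - 83)*576)) = (-2 + √1795447/3)/(((411 - 83)*576)) = (-2 + √1795447/3)/((328*576)) = (-2 + √1795447/3)/188928 = (-2 + √1795447/3)*(1/188928) = -1/94464 + √1795447/566784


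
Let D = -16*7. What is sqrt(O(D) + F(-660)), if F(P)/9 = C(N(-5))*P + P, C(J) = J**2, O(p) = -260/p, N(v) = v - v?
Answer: I*sqrt(1163785)/14 ≈ 77.056*I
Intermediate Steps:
N(v) = 0
D = -112
F(P) = 9*P (F(P) = 9*(0**2*P + P) = 9*(0*P + P) = 9*(0 + P) = 9*P)
sqrt(O(D) + F(-660)) = sqrt(-260/(-112) + 9*(-660)) = sqrt(-260*(-1/112) - 5940) = sqrt(65/28 - 5940) = sqrt(-166255/28) = I*sqrt(1163785)/14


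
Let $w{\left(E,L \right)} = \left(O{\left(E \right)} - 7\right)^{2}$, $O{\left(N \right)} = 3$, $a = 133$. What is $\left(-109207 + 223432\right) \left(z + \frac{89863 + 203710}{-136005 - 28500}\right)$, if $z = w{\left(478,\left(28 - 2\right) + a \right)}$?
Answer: $\frac{17807730805}{10967} \approx 1.6238 \cdot 10^{6}$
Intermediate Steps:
$w{\left(E,L \right)} = 16$ ($w{\left(E,L \right)} = \left(3 - 7\right)^{2} = \left(-4\right)^{2} = 16$)
$z = 16$
$\left(-109207 + 223432\right) \left(z + \frac{89863 + 203710}{-136005 - 28500}\right) = \left(-109207 + 223432\right) \left(16 + \frac{89863 + 203710}{-136005 - 28500}\right) = 114225 \left(16 + \frac{293573}{-164505}\right) = 114225 \left(16 + 293573 \left(- \frac{1}{164505}\right)\right) = 114225 \left(16 - \frac{293573}{164505}\right) = 114225 \cdot \frac{2338507}{164505} = \frac{17807730805}{10967}$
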